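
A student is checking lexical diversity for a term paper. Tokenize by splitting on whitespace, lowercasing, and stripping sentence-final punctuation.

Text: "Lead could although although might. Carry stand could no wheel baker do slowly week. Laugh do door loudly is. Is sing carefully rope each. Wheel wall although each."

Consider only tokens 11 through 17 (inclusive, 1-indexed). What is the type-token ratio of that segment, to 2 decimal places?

Segment tokens 11–17: baker, do, slowly, week, laugh, do, door
Segment N = 7, segment V = 6.
TTR = 6 / 7 = 0.86

0.86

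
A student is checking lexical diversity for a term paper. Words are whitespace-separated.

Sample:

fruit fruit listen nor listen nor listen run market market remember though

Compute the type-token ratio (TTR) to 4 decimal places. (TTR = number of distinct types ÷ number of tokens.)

N = 12 tokens, V = 7 types.
TTR = V / N = 7 / 12 = 0.5833

0.5833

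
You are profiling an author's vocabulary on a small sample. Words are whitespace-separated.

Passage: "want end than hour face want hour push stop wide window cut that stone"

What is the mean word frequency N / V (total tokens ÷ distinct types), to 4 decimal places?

N = 14 tokens, V = 12 types.
Mean frequency = N / V = 14 / 12 = 1.1667

1.1667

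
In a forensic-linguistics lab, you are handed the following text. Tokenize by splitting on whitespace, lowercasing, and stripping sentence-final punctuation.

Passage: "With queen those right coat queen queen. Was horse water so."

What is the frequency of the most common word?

Frequencies: queen:3, with:1, those:1, right:1, coat:1, was:1, horse:1, water:1, so:1
Most common: 'queen' with frequency 3.

3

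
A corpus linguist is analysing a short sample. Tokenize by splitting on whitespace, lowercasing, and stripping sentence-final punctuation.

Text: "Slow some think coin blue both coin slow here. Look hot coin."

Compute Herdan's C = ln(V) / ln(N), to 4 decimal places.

0.8842

N = 12, V = 9.
ln(V) = 2.197225, ln(N) = 2.484907
C = 2.197225 / 2.484907 = 0.8842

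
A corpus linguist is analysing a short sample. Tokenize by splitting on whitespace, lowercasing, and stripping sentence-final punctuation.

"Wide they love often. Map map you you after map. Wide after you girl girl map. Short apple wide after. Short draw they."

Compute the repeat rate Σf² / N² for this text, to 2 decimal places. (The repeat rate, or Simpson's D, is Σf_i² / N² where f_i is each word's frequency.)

0.11

Frequencies: map:4, wide:3, you:3, after:3, they:2, girl:2, short:2, love:1, often:1, apple:1, draw:1
Σf² = 59; N² = 529
Repeat rate = 59 / 529 = 0.11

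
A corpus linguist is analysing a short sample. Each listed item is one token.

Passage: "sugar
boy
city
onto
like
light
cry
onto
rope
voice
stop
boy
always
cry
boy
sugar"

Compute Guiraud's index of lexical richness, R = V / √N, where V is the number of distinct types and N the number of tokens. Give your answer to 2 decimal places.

2.75

N = 16, V = 11.
√N = 4.000000
R = 11 / 4.000000 = 2.75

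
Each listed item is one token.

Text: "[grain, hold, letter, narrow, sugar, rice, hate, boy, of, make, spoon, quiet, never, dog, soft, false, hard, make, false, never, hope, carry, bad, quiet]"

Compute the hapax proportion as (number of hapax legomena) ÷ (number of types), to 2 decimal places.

0.80

Frequencies: make:2, quiet:2, never:2, false:2, grain:1, hold:1, letter:1, narrow:1, sugar:1, rice:1, hate:1, boy:1, of:1, spoon:1, dog:1, soft:1, hard:1, hope:1, carry:1, bad:1
Hapax count = 16; type count = 20.
Ratio = 16 / 20 = 0.80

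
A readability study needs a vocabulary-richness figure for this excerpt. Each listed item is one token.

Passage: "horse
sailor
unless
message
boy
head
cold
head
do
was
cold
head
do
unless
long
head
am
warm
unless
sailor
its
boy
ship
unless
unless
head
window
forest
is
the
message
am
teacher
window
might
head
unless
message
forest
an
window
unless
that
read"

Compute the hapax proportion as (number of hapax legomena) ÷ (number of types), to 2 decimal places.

Frequencies: unless:7, head:6, message:3, window:3, sailor:2, boy:2, cold:2, do:2, am:2, forest:2, horse:1, was:1, long:1, warm:1, its:1, ship:1, is:1, the:1, teacher:1, might:1, … (3 more, each freq 1)
Hapax count = 13; type count = 23.
Ratio = 13 / 23 = 0.57

0.57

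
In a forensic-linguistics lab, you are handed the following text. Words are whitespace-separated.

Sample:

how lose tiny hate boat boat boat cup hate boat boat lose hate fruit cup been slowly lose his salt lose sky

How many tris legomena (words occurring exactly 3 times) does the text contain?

1

Frequencies: boat:5, lose:4, hate:3, cup:2, how:1, tiny:1, fruit:1, been:1, slowly:1, his:1, salt:1, sky:1
Words with frequency 3: hate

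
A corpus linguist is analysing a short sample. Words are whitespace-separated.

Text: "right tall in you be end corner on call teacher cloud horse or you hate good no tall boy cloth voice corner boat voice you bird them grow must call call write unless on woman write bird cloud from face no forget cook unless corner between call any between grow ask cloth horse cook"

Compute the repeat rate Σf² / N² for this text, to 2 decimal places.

Frequencies: call:4, you:3, corner:3, tall:2, on:2, cloud:2, horse:2, no:2, cloth:2, voice:2, bird:2, grow:2, write:2, unless:2, cook:2, between:2, right:1, in:1, be:1, end:1, … (14 more, each freq 1)
Σf² = 104; N² = 2916
Repeat rate = 104 / 2916 = 0.04

0.04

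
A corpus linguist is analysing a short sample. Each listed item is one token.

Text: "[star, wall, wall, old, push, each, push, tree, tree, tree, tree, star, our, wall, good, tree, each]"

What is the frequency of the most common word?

5

Frequencies: tree:5, wall:3, star:2, push:2, each:2, old:1, our:1, good:1
Most common: 'tree' with frequency 5.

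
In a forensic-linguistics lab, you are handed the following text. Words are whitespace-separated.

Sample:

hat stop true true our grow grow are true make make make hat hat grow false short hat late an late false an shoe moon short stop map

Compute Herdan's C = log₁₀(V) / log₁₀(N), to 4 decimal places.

0.7920

N = 28, V = 14.
log₁₀(V) = 1.146128, log₁₀(N) = 1.447158
C = 1.146128 / 1.447158 = 0.7920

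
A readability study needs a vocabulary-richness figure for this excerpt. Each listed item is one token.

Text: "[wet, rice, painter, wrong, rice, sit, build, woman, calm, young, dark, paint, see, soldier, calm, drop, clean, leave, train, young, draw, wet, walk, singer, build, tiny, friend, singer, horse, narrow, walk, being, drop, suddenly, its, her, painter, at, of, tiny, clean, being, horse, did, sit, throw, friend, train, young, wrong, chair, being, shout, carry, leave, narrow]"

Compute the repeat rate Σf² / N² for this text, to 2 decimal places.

0.03

Frequencies: young:3, being:3, wet:2, rice:2, painter:2, wrong:2, sit:2, build:2, calm:2, drop:2, clean:2, leave:2, train:2, walk:2, singer:2, tiny:2, friend:2, horse:2, narrow:2, woman:1, … (15 more, each freq 1)
Σf² = 102; N² = 3136
Repeat rate = 102 / 3136 = 0.03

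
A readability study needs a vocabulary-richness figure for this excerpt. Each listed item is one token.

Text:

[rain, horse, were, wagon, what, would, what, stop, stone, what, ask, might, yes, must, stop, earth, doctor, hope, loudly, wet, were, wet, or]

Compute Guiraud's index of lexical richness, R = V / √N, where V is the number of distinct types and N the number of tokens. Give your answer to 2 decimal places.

3.75

N = 23, V = 18.
√N = 4.795832
R = 18 / 4.795832 = 3.75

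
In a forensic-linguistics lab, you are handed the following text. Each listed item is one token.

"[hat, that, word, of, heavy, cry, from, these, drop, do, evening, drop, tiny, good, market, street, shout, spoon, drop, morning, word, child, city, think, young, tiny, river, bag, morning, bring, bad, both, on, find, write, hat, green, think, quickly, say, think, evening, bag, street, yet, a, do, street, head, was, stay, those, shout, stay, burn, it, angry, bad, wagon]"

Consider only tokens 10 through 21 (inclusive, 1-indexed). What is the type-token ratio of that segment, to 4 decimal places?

Segment tokens 10–21: do, evening, drop, tiny, good, market, street, shout, spoon, drop, morning, word
Segment N = 12, segment V = 11.
TTR = 11 / 12 = 0.9167

0.9167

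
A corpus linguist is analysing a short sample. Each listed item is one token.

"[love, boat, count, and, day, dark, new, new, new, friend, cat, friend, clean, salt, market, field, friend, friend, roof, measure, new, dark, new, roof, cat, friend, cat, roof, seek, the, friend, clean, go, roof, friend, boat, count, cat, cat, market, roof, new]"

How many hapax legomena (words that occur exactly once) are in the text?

9

Frequencies: friend:7, new:6, cat:5, roof:5, boat:2, count:2, dark:2, clean:2, market:2, love:1, and:1, day:1, salt:1, field:1, measure:1, seek:1, the:1, go:1
Hapax (freq=1): and, day, field, go, love, measure, salt, seek, the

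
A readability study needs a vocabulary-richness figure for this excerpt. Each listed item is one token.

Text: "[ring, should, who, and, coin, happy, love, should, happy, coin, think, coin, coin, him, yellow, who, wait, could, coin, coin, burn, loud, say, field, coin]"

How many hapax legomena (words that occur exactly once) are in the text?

12

Frequencies: coin:7, should:2, who:2, happy:2, ring:1, and:1, love:1, think:1, him:1, yellow:1, wait:1, could:1, burn:1, loud:1, say:1, field:1
Hapax (freq=1): and, burn, could, field, him, loud, love, ring, say, think, wait, yellow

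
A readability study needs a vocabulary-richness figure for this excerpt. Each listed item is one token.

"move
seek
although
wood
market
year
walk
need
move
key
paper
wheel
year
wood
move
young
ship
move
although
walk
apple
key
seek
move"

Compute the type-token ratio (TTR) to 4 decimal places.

N = 24 tokens, V = 14 types.
TTR = V / N = 14 / 24 = 0.5833

0.5833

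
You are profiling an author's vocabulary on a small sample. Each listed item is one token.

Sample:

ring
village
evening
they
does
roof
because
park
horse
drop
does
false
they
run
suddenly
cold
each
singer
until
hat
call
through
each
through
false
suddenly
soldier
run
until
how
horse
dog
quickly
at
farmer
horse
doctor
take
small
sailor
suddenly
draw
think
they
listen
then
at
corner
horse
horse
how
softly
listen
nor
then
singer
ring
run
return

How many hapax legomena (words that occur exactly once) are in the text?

Frequencies: horse:5, they:3, run:3, suddenly:3, ring:2, does:2, false:2, each:2, singer:2, until:2, through:2, how:2, at:2, listen:2, then:2, village:1, evening:1, roof:1, because:1, park:1, … (18 more, each freq 1)
Hapax (freq=1): because, call, cold, corner, doctor, dog, draw, drop, evening, farmer, hat, nor, park, quickly, return, roof, sailor, small, softly, soldier, take, think, village

23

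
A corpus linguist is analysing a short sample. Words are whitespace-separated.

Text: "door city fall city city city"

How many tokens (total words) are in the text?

6

Tokens: door, city, fall, city, city, city
N = 6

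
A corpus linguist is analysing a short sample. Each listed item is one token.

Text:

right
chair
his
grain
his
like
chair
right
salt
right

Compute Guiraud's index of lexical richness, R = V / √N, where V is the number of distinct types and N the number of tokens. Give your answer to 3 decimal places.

1.897

N = 10, V = 6.
√N = 3.162278
R = 6 / 3.162278 = 1.897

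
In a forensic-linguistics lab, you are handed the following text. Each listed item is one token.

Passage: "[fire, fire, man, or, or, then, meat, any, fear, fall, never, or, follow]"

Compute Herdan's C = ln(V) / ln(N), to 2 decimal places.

N = 13, V = 10.
ln(V) = 2.302585, ln(N) = 2.564949
C = 2.302585 / 2.564949 = 0.90

0.90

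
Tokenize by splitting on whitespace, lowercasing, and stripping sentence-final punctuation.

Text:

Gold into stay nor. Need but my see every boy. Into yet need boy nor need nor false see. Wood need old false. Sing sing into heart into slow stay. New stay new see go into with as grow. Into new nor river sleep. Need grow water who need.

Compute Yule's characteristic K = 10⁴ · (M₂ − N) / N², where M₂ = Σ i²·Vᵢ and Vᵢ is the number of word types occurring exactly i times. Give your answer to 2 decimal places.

Frequencies: into:6, need:6, nor:4, stay:3, see:3, new:3, boy:2, false:2, sing:2, grow:2, gold:1, but:1, my:1, every:1, yet:1, wood:1, old:1, heart:1, slow:1, go:1, … (6 more, each freq 1)
N = 49. Frequency spectrum: V_1=16, V_2=4, V_3=3, V_4=1, V_6=2
M₂ = 1²·16 + 2²·4 + 3²·3 + 4²·1 + 6²·2 = 147
K = 10000 × (147 − 49) / 49² = 408.16

408.16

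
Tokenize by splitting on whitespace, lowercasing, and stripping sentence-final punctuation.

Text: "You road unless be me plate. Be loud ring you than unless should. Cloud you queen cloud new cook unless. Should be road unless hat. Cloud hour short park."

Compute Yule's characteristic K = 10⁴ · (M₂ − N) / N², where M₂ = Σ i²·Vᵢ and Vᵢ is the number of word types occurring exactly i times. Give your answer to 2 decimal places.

Frequencies: unless:4, you:3, be:3, cloud:3, road:2, should:2, me:1, plate:1, loud:1, ring:1, than:1, queen:1, new:1, cook:1, hat:1, hour:1, short:1, park:1
N = 29. Frequency spectrum: V_1=12, V_2=2, V_3=3, V_4=1
M₂ = 1²·12 + 2²·2 + 3²·3 + 4²·1 = 63
K = 10000 × (63 − 29) / 29² = 404.28

404.28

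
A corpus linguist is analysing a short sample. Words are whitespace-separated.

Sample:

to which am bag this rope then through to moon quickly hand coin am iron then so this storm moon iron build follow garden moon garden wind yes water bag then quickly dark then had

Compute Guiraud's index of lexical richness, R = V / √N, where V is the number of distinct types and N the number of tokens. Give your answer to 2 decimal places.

N = 35, V = 23.
√N = 5.916080
R = 23 / 5.916080 = 3.89

3.89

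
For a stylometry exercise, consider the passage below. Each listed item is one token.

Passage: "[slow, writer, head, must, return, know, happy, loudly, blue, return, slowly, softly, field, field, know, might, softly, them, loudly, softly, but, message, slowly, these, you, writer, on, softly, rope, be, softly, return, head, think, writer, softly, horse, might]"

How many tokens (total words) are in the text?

Tokens: slow, writer, head, must, return, know, happy, loudly, blue, return, slowly, softly, field, field, know, might, softly, them, loudly, softly, but, message, slowly, these, you, writer, on, softly, rope, be, softly, return, head, think, writer, softly, horse, might
N = 38

38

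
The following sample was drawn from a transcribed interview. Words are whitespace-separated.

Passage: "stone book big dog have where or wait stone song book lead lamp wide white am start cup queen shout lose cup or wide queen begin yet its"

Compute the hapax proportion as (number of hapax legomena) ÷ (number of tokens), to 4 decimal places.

Frequencies: stone:2, book:2, or:2, wide:2, cup:2, queen:2, big:1, dog:1, have:1, where:1, wait:1, song:1, lead:1, lamp:1, white:1, am:1, start:1, shout:1, lose:1, begin:1, … (2 more, each freq 1)
Hapax count = 16; token count = 28.
Ratio = 16 / 28 = 0.5714

0.5714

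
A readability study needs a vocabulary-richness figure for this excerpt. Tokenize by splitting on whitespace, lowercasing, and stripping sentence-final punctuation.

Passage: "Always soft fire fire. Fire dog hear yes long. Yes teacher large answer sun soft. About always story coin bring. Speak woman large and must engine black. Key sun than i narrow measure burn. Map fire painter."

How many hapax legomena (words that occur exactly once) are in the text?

Frequencies: fire:4, always:2, soft:2, yes:2, large:2, sun:2, dog:1, hear:1, long:1, teacher:1, answer:1, about:1, story:1, coin:1, bring:1, speak:1, woman:1, and:1, must:1, engine:1, … (9 more, each freq 1)
Hapax (freq=1): about, and, answer, black, bring, burn, coin, dog, engine, hear, i, key, long, map, measure, must, narrow, painter, speak, story, teacher, than, woman

23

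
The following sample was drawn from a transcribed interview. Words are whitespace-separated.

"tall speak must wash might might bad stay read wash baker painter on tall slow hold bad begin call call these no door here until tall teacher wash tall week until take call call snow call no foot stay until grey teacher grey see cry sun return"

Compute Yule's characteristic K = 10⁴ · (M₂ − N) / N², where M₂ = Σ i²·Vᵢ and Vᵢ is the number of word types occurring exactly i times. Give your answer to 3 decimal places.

253.508

Frequencies: call:5, tall:4, wash:3, until:3, might:2, bad:2, stay:2, no:2, teacher:2, grey:2, speak:1, must:1, read:1, baker:1, painter:1, on:1, slow:1, hold:1, begin:1, these:1, … (10 more, each freq 1)
N = 47. Frequency spectrum: V_1=20, V_2=6, V_3=2, V_4=1, V_5=1
M₂ = 1²·20 + 2²·6 + 3²·2 + 4²·1 + 5²·1 = 103
K = 10000 × (103 − 47) / 47² = 253.508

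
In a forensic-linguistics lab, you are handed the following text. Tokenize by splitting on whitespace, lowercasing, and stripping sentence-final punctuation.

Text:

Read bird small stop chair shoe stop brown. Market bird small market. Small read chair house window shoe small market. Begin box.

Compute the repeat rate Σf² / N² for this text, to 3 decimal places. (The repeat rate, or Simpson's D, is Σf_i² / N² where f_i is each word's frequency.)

0.103

Frequencies: small:4, market:3, read:2, bird:2, stop:2, chair:2, shoe:2, brown:1, house:1, window:1, begin:1, box:1
Σf² = 50; N² = 484
Repeat rate = 50 / 484 = 0.103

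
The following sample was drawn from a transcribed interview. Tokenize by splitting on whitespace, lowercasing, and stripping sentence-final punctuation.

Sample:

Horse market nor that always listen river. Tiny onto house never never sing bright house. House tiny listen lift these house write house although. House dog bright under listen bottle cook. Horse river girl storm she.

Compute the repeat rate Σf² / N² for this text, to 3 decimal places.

0.063

Frequencies: house:6, listen:3, horse:2, river:2, tiny:2, never:2, bright:2, market:1, nor:1, that:1, always:1, onto:1, sing:1, lift:1, these:1, write:1, although:1, dog:1, under:1, bottle:1, … (4 more, each freq 1)
Σf² = 82; N² = 1296
Repeat rate = 82 / 1296 = 0.063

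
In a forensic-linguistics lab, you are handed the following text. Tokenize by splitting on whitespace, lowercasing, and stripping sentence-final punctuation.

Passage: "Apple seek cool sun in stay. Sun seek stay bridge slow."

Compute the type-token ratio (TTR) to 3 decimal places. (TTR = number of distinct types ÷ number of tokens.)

N = 11 tokens, V = 8 types.
TTR = V / N = 8 / 11 = 0.727

0.727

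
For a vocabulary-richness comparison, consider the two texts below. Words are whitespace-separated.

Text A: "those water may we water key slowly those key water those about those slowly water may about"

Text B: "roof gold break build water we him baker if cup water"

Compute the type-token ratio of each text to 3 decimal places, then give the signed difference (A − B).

TTR(A) = 7/17 = 0.412
TTR(B) = 10/11 = 0.909
Difference = 0.412 − 0.909 = -0.497

-0.497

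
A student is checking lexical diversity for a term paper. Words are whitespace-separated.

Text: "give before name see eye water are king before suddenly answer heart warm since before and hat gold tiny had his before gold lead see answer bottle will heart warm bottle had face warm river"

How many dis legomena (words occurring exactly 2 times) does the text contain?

Frequencies: before:4, warm:3, see:2, answer:2, heart:2, gold:2, had:2, bottle:2, give:1, name:1, eye:1, water:1, are:1, king:1, suddenly:1, since:1, and:1, hat:1, tiny:1, his:1, … (4 more, each freq 1)
Words with frequency 2: answer, bottle, gold, had, heart, see

6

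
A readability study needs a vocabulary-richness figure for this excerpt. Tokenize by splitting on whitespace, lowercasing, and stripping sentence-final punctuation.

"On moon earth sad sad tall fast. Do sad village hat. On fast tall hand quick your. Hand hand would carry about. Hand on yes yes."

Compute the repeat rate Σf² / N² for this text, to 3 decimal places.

Frequencies: hand:4, on:3, sad:3, tall:2, fast:2, yes:2, moon:1, earth:1, do:1, village:1, hat:1, quick:1, your:1, would:1, carry:1, about:1
Σf² = 56; N² = 676
Repeat rate = 56 / 676 = 0.083

0.083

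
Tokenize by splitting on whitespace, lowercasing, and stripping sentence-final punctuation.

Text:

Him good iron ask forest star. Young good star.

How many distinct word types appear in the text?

7

Distinct types: {ask, forest, good, him, iron, star, young}
V = 7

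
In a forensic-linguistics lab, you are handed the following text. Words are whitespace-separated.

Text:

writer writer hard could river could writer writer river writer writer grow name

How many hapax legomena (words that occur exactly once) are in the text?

3

Frequencies: writer:6, could:2, river:2, hard:1, grow:1, name:1
Hapax (freq=1): grow, hard, name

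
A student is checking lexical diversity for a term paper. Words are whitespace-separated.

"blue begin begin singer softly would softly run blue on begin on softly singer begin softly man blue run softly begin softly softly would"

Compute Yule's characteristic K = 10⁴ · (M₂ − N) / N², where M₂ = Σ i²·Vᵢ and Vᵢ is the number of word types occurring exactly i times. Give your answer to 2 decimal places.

1319.44

Frequencies: softly:7, begin:5, blue:3, singer:2, would:2, run:2, on:2, man:1
N = 24. Frequency spectrum: V_1=1, V_2=4, V_3=1, V_5=1, V_7=1
M₂ = 1²·1 + 2²·4 + 3²·1 + 5²·1 + 7²·1 = 100
K = 10000 × (100 − 24) / 24² = 1319.44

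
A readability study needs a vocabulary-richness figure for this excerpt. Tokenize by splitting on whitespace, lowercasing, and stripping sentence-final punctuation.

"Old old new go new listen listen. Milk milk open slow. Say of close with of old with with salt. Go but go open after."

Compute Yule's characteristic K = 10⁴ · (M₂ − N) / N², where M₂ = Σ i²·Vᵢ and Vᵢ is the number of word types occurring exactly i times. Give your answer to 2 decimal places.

448.00

Frequencies: old:3, go:3, with:3, new:2, listen:2, milk:2, open:2, of:2, slow:1, say:1, close:1, salt:1, but:1, after:1
N = 25. Frequency spectrum: V_1=6, V_2=5, V_3=3
M₂ = 1²·6 + 2²·5 + 3²·3 = 53
K = 10000 × (53 − 25) / 25² = 448.00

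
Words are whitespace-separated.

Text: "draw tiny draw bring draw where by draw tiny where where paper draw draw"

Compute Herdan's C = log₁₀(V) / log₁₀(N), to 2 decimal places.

0.68

N = 14, V = 6.
log₁₀(V) = 0.778151, log₁₀(N) = 1.146128
C = 0.778151 / 1.146128 = 0.68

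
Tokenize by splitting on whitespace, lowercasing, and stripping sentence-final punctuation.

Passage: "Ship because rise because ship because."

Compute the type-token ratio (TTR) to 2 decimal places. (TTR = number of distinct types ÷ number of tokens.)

0.50

N = 6 tokens, V = 3 types.
TTR = V / N = 3 / 6 = 0.50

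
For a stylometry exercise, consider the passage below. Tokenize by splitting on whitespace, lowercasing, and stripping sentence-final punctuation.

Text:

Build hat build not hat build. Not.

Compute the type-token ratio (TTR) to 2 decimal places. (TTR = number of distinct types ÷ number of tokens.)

0.43

N = 7 tokens, V = 3 types.
TTR = V / N = 3 / 7 = 0.43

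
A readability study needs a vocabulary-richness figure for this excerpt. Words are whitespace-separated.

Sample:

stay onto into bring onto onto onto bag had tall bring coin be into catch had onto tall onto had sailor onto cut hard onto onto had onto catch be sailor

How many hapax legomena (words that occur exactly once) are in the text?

5

Frequencies: onto:10, had:4, into:2, bring:2, tall:2, be:2, catch:2, sailor:2, stay:1, bag:1, coin:1, cut:1, hard:1
Hapax (freq=1): bag, coin, cut, hard, stay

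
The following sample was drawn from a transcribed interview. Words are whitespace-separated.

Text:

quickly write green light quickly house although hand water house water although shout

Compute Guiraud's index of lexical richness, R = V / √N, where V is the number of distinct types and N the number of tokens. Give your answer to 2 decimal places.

N = 13, V = 9.
√N = 3.605551
R = 9 / 3.605551 = 2.50

2.50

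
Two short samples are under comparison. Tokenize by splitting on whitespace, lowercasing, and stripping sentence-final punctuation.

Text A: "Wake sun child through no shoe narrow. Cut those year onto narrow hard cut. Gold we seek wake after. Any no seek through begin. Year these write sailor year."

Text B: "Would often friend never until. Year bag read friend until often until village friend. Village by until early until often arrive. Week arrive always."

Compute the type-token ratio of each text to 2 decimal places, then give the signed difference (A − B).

TTR(A) = 21/29 = 0.72
TTR(B) = 14/24 = 0.58
Difference = 0.72 − 0.58 = 0.14

0.14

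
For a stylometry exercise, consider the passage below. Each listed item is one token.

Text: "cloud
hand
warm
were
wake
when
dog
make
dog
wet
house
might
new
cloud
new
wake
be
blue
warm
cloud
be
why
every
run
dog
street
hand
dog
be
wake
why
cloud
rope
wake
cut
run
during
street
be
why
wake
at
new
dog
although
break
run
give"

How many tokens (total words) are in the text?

Tokens: cloud, hand, warm, were, wake, when, dog, make, dog, wet, house, might, new, cloud, new, wake, be, blue, warm, cloud, be, why, every, run, dog, street, hand, dog, be, wake, why, cloud, rope, wake, cut, run, during, street, be, why, wake, at, new, dog, although, break, run, give
N = 48

48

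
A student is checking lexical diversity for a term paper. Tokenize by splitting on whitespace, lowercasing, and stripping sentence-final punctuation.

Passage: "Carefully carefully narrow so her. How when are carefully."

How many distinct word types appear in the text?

7

Distinct types: {are, carefully, her, how, narrow, so, when}
V = 7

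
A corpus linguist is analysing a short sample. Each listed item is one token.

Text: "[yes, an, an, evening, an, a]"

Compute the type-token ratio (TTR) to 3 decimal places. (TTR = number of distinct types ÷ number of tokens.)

N = 6 tokens, V = 4 types.
TTR = V / N = 4 / 6 = 0.667

0.667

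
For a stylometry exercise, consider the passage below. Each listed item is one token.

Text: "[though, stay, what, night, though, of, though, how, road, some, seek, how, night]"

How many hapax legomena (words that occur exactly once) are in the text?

Frequencies: though:3, night:2, how:2, stay:1, what:1, of:1, road:1, some:1, seek:1
Hapax (freq=1): of, road, seek, some, stay, what

6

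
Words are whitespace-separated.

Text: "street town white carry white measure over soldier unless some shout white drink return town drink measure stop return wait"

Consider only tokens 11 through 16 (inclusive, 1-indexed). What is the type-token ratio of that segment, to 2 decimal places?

0.83

Segment tokens 11–16: shout, white, drink, return, town, drink
Segment N = 6, segment V = 5.
TTR = 5 / 6 = 0.83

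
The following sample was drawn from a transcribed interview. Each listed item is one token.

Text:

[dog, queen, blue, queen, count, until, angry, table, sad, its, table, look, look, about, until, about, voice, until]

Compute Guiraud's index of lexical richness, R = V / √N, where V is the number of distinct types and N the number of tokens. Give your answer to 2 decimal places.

2.83

N = 18, V = 12.
√N = 4.242641
R = 12 / 4.242641 = 2.83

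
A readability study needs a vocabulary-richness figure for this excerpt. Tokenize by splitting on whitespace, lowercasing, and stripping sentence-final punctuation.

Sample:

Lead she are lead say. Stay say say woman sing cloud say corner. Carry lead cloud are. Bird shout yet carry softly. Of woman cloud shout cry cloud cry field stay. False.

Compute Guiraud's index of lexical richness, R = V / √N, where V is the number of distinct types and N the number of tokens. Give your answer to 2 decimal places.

N = 32, V = 18.
√N = 5.656854
R = 18 / 5.656854 = 3.18

3.18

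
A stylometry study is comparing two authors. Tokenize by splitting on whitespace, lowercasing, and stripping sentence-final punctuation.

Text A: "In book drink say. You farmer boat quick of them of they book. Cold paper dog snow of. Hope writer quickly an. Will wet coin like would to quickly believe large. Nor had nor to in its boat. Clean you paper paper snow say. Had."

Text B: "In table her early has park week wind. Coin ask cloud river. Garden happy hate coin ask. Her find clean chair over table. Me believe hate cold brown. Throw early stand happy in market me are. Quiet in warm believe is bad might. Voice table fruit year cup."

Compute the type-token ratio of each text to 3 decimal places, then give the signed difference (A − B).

-0.061

TTR(A) = 31/45 = 0.689
TTR(B) = 36/48 = 0.750
Difference = 0.689 − 0.750 = -0.061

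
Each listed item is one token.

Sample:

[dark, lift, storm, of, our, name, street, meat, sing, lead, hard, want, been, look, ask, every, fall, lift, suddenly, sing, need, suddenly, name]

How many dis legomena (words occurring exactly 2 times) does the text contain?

Frequencies: lift:2, name:2, sing:2, suddenly:2, dark:1, storm:1, of:1, our:1, street:1, meat:1, lead:1, hard:1, want:1, been:1, look:1, ask:1, every:1, fall:1, need:1
Words with frequency 2: lift, name, sing, suddenly

4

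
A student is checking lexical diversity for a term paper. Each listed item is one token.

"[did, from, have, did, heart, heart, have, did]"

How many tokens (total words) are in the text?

Tokens: did, from, have, did, heart, heart, have, did
N = 8

8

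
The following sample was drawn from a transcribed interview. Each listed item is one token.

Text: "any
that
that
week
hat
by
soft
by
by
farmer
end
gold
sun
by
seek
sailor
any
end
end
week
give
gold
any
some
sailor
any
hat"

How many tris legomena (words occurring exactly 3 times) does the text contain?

Frequencies: any:4, by:4, end:3, that:2, week:2, hat:2, gold:2, sailor:2, soft:1, farmer:1, sun:1, seek:1, give:1, some:1
Words with frequency 3: end

1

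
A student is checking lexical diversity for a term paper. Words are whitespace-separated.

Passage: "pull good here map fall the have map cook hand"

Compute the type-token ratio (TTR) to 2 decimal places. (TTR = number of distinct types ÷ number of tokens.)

N = 10 tokens, V = 9 types.
TTR = V / N = 9 / 10 = 0.90

0.90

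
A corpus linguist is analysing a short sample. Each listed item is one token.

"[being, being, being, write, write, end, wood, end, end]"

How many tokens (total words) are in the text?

9

Tokens: being, being, being, write, write, end, wood, end, end
N = 9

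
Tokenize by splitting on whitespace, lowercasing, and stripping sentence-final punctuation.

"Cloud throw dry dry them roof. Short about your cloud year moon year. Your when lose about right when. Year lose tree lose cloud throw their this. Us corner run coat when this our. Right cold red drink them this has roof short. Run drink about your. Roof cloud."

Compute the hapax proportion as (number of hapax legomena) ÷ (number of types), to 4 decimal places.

Frequencies: cloud:4, roof:3, about:3, your:3, year:3, when:3, lose:3, this:3, throw:2, dry:2, them:2, short:2, right:2, run:2, drink:2, moon:1, tree:1, their:1, us:1, corner:1, … (5 more, each freq 1)
Hapax count = 10; type count = 25.
Ratio = 10 / 25 = 0.4000

0.4000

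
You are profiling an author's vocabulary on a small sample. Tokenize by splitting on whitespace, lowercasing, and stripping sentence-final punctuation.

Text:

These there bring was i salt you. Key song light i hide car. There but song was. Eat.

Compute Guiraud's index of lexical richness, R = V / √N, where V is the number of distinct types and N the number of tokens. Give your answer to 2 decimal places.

3.30

N = 18, V = 14.
√N = 4.242641
R = 14 / 4.242641 = 3.30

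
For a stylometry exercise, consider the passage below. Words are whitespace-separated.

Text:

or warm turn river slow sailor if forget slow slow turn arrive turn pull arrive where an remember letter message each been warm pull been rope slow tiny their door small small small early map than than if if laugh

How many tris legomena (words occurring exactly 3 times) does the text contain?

3

Frequencies: slow:4, turn:3, if:3, small:3, warm:2, arrive:2, pull:2, been:2, than:2, or:1, river:1, sailor:1, forget:1, where:1, an:1, remember:1, letter:1, message:1, each:1, rope:1, … (6 more, each freq 1)
Words with frequency 3: if, small, turn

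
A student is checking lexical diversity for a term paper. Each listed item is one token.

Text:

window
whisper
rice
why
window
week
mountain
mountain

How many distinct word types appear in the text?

6

Distinct types: {mountain, rice, week, whisper, why, window}
V = 6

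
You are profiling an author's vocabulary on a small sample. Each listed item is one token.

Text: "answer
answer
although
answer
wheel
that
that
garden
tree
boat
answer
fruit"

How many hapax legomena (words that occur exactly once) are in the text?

Frequencies: answer:4, that:2, although:1, wheel:1, garden:1, tree:1, boat:1, fruit:1
Hapax (freq=1): although, boat, fruit, garden, tree, wheel

6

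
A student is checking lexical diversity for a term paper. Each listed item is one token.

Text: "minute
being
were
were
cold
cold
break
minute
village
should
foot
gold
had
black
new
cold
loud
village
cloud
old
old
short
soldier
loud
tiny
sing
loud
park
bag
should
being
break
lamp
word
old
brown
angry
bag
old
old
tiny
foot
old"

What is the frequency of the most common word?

Frequencies: old:6, cold:3, loud:3, minute:2, being:2, were:2, break:2, village:2, should:2, foot:2, tiny:2, bag:2, gold:1, had:1, black:1, new:1, cloud:1, short:1, soldier:1, sing:1, … (5 more, each freq 1)
Most common: 'old' with frequency 6.

6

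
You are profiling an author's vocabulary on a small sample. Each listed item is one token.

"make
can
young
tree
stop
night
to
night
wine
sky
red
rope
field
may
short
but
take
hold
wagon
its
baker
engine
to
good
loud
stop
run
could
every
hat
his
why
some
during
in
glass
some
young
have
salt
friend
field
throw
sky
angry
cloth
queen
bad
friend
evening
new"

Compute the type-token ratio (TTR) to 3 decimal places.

N = 51 tokens, V = 43 types.
TTR = V / N = 43 / 51 = 0.843

0.843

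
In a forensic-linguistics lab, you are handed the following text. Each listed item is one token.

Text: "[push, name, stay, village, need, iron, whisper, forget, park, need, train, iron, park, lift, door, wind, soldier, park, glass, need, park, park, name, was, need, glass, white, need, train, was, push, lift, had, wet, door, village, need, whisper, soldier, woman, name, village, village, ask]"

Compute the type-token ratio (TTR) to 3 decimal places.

0.477

N = 44 tokens, V = 21 types.
TTR = V / N = 21 / 44 = 0.477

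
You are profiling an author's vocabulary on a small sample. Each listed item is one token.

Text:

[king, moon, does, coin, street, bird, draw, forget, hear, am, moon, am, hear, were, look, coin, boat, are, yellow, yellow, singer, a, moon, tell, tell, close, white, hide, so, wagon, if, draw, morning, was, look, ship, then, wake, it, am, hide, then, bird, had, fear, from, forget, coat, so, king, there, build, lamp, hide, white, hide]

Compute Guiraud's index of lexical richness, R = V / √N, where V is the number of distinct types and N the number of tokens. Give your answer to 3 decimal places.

4.944

N = 56, V = 37.
√N = 7.483315
R = 37 / 7.483315 = 4.944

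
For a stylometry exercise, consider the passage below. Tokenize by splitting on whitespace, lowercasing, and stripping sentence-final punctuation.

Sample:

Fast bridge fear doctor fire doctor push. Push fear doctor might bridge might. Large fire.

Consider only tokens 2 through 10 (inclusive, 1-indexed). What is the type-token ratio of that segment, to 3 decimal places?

0.556

Segment tokens 2–10: bridge, fear, doctor, fire, doctor, push, push, fear, doctor
Segment N = 9, segment V = 5.
TTR = 5 / 9 = 0.556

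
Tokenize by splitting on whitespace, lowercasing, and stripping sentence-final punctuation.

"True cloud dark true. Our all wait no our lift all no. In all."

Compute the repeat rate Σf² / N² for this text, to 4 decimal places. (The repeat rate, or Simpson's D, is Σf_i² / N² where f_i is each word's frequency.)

0.1327

Frequencies: all:3, true:2, our:2, no:2, cloud:1, dark:1, wait:1, lift:1, in:1
Σf² = 26; N² = 196
Repeat rate = 26 / 196 = 0.1327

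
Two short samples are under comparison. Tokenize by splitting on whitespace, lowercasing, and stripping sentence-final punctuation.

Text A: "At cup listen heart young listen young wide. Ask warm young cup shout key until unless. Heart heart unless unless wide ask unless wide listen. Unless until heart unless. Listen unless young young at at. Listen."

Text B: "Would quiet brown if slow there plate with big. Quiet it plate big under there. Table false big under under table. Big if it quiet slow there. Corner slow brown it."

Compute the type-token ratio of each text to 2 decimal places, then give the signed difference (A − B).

-0.12

TTR(A) = 12/36 = 0.33
TTR(B) = 14/31 = 0.45
Difference = 0.33 − 0.45 = -0.12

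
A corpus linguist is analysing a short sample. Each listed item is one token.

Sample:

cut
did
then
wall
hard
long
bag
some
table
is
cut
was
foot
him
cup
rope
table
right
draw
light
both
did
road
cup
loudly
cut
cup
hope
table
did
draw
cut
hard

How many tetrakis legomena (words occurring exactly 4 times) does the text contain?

Frequencies: cut:4, did:3, table:3, cup:3, hard:2, draw:2, then:1, wall:1, long:1, bag:1, some:1, is:1, was:1, foot:1, him:1, rope:1, right:1, light:1, both:1, road:1, … (2 more, each freq 1)
Words with frequency 4: cut

1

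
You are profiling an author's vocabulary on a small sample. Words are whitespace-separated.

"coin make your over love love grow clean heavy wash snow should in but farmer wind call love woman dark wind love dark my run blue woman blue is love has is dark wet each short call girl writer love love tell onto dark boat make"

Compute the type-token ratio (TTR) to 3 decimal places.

0.674

N = 46 tokens, V = 31 types.
TTR = V / N = 31 / 46 = 0.674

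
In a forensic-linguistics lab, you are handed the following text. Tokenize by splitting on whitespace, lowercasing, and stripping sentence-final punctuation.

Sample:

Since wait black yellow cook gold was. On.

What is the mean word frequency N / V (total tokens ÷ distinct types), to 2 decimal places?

N = 8 tokens, V = 8 types.
Mean frequency = N / V = 8 / 8 = 1.00

1.00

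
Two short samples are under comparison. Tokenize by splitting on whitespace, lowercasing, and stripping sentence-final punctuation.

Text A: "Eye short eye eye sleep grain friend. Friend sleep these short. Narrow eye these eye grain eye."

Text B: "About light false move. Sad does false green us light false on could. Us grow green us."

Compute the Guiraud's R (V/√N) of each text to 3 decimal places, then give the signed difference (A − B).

-0.970

A: V=7, N=17, R=1.698
B: V=11, N=17, R=2.668
Difference = 1.698 − 2.668 = -0.970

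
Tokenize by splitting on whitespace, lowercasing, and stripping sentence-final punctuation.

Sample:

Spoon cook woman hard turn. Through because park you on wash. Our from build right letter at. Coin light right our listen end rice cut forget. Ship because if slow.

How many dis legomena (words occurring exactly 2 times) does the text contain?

Frequencies: because:2, our:2, right:2, spoon:1, cook:1, woman:1, hard:1, turn:1, through:1, park:1, you:1, on:1, wash:1, from:1, build:1, letter:1, at:1, coin:1, light:1, listen:1, … (7 more, each freq 1)
Words with frequency 2: because, our, right

3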